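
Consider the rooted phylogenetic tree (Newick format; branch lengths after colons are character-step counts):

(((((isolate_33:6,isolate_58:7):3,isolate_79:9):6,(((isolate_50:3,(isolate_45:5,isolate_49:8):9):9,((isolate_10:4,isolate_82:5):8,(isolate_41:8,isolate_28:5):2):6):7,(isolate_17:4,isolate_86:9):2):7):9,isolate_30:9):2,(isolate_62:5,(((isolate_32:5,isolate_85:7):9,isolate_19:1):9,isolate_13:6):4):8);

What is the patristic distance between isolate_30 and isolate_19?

33

The path runs isolate_30 → … → MRCA → … → isolate_19; the MRCA is the root of the tree.
Branch lengths along that path: 9 + 2 + 8 + 4 + 9 + 1 = 33.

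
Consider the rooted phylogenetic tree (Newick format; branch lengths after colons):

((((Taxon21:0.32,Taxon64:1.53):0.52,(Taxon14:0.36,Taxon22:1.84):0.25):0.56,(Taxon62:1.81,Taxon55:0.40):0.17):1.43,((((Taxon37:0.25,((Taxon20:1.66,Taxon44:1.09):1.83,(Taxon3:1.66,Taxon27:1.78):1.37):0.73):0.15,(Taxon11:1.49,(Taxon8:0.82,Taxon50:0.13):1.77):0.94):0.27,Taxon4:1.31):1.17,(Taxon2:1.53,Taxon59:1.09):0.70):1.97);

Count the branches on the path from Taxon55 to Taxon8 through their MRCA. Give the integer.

9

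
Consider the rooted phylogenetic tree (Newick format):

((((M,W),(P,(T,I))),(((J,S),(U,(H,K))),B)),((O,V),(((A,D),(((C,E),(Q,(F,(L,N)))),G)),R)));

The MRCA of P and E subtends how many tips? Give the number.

23

The MRCA of P and E is the root, so the clade is the entire tree.
That clade contains 23 terminal taxa: A, B, C, D, E, F, G, H, I, J, K, L, M, N, O, P, Q, R, S, T, U, V, W.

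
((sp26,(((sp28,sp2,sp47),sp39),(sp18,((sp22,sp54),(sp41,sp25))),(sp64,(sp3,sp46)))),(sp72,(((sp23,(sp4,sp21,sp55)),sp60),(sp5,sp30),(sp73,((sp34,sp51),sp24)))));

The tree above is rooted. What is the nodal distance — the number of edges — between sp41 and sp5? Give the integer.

10

The MRCA of sp41 and sp5 is the root of the tree.
From sp41 up to that node: 6 branches. From sp5 up to the same node: 4 branches. Total: 6 + 4 = 10.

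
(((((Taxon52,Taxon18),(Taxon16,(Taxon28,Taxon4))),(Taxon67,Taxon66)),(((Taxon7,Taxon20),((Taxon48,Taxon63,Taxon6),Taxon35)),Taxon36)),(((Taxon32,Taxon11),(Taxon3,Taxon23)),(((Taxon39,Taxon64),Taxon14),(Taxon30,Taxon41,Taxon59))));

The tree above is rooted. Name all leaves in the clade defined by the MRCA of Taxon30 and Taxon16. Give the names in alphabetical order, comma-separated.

Tracing Taxon30: it sits inside (Taxon30,Taxon41,Taxon59).
Tracing Taxon16: it sits inside (Taxon16,(Taxon28,Taxon4)).
The smallest clade enclosing both is the whole tree (their MRCA is the root), so the answer is all 24 tips in alphabetical order.

Taxon11, Taxon14, Taxon16, Taxon18, Taxon20, Taxon23, Taxon28, Taxon3, Taxon30, Taxon32, Taxon35, Taxon36, Taxon39, Taxon4, Taxon41, Taxon48, Taxon52, Taxon59, Taxon6, Taxon63, Taxon64, Taxon66, Taxon67, Taxon7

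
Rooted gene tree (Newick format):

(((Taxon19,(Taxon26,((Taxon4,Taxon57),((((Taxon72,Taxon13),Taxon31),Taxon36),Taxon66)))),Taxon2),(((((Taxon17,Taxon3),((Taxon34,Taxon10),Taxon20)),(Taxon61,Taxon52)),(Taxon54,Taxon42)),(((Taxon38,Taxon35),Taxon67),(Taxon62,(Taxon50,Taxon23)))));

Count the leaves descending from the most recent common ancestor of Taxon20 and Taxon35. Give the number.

15

The MRCA of Taxon20 and Taxon35 is the node subtending (((((Taxon17,Taxon3),((Taxon34,Taxon10),Taxon20)),(Taxon61,Taxon52)),(Taxon54,Taxon42)),(((Taxon38,Taxon35),Taxon67),(Taxon62,(Taxon50,Taxon23)))).
That clade contains 15 terminal taxa: Taxon10, Taxon17, Taxon20, Taxon23, Taxon3, Taxon34, Taxon35, Taxon38, Taxon42, Taxon50, Taxon52, Taxon54, Taxon61, Taxon62, Taxon67.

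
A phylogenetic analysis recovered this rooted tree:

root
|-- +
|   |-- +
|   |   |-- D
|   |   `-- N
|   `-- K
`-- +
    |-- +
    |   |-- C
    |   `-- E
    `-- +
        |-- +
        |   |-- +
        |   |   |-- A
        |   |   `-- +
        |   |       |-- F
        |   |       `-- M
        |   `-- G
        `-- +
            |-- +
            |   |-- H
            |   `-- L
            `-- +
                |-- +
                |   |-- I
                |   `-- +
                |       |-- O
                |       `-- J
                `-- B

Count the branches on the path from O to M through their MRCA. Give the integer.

The MRCA of O and M is the node subtending (((A,(F,M)),G),((H,L),((I,(O,J)),B))).
From O up to that node: 5 branches. From M up to the same node: 4 branches. Total: 5 + 4 = 9.

9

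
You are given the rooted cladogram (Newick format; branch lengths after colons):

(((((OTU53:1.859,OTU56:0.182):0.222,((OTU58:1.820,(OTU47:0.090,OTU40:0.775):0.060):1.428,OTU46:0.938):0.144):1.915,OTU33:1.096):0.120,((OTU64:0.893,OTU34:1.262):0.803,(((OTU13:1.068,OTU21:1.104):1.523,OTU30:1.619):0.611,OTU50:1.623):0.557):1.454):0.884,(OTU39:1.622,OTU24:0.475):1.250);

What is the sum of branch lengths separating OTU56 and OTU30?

6.680

The path runs OTU56 → … → MRCA → … → OTU30; the MRCA is the node subtending ((((OTU53,OTU56),((OTU58,(OTU47,OTU40)),OTU46)),OTU33),((OTU64,OTU34),(((OTU13,OTU21),OTU30),OTU50))).
Branch lengths along that path: 0.182 + 0.222 + 1.915 + 0.120 + 1.454 + 0.557 + 0.611 + 1.619 = 6.680.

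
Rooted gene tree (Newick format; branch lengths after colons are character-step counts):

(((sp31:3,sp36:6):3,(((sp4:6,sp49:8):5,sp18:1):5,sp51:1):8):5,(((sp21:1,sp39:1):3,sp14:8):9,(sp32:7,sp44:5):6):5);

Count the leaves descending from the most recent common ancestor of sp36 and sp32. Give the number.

The MRCA of sp36 and sp32 is the root, so the clade is the entire tree.
That clade contains 11 terminal taxa: sp14, sp18, sp21, sp31, sp32, sp36, sp39, sp4, sp44, sp49, sp51.

11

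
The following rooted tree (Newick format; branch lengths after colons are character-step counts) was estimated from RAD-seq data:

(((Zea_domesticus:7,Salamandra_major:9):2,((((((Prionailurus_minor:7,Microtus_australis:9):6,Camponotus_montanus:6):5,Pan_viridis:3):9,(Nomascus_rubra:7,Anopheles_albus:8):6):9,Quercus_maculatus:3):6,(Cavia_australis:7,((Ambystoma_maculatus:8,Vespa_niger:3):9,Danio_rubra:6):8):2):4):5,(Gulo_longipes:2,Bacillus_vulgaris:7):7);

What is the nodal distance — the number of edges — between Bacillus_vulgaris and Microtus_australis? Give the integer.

The MRCA of Bacillus_vulgaris and Microtus_australis is the root of the tree.
From Bacillus_vulgaris up to that node: 2 branches. From Microtus_australis up to the same node: 8 branches. Total: 2 + 8 = 10.

10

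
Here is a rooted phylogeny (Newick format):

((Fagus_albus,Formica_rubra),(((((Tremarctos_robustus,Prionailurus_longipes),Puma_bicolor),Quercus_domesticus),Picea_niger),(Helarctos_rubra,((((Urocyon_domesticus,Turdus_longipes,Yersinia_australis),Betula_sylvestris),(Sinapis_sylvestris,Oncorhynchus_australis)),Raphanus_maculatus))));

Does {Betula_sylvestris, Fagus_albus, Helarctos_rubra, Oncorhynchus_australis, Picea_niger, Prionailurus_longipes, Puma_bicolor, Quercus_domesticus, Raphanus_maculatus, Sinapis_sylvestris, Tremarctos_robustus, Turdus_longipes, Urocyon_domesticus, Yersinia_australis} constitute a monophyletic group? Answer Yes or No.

The MRCA of the listed taxa is the root, so the smallest clade containing them is the whole tree.
That clade also contains Formica_rubra, which is not in the proposed group, so the group is not monophyletic.

No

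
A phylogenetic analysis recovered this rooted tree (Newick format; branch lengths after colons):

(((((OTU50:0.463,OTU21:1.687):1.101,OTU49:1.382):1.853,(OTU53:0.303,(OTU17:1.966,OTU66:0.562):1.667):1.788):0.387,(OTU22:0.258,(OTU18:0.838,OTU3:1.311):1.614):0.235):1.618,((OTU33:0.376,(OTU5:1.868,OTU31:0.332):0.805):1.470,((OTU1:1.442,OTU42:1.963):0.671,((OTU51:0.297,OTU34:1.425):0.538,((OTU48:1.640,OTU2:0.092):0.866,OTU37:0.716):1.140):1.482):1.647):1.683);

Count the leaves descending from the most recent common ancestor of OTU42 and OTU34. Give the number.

The MRCA of OTU42 and OTU34 is the node subtending ((OTU1,OTU42),((OTU51,OTU34),((OTU48,OTU2),OTU37))).
That clade contains 7 terminal taxa: OTU1, OTU2, OTU34, OTU37, OTU42, OTU48, OTU51.

7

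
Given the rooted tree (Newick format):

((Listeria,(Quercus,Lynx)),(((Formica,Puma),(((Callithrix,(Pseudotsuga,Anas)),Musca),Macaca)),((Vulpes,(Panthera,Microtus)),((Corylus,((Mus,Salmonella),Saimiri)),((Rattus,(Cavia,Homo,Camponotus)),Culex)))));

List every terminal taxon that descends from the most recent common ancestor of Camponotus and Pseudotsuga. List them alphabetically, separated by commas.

Tracing Camponotus: it sits inside (Cavia,Homo,Camponotus).
Tracing Pseudotsuga: it sits inside (Pseudotsuga,Anas).
The smallest clade enclosing both is (((Formica,Puma),(((Callithrix,(Pseudotsuga,Anas)),Musca),Macaca)),((Vulpes,(Panthera,Microtus)),((Corylus,((Mus,Salmonella),Saimiri)),((Rattus,(Cavia,Homo,Camponotus)),Culex)))); the answer is its 19 terminal taxa in alphabetical order.

Anas, Callithrix, Camponotus, Cavia, Corylus, Culex, Formica, Homo, Macaca, Microtus, Mus, Musca, Panthera, Pseudotsuga, Puma, Rattus, Saimiri, Salmonella, Vulpes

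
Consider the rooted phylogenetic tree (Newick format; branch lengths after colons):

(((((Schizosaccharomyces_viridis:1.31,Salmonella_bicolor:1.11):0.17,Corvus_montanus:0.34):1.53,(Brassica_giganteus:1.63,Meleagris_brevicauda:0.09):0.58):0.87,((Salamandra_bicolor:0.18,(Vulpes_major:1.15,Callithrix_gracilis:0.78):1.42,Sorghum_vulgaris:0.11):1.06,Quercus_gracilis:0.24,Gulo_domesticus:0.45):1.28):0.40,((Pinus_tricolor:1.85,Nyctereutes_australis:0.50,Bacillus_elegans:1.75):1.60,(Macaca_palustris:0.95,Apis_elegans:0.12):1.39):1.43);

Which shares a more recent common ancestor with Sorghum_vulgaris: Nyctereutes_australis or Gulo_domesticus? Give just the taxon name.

Gulo_domesticus

The MRCA of Sorghum_vulgaris and Gulo_domesticus subtends ((Salamandra_bicolor,(Vulpes_major,Callithrix_gracilis),Sorghum_vulgaris),Quercus_gracilis,Gulo_domesticus) (6 taxa).
The MRCA of Sorghum_vulgaris and Nyctereutes_australis is the root, subtending the entire tree (16 taxa).
The first is nested inside the second, so Sorghum_vulgaris shares a more recent common ancestor with Gulo_domesticus.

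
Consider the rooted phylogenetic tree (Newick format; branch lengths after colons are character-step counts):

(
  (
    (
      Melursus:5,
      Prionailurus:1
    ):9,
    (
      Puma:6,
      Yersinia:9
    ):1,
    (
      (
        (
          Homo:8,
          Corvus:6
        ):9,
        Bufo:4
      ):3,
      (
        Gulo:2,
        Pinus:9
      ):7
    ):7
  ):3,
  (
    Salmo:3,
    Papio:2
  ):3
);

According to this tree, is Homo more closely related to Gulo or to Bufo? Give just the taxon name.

The MRCA of Homo and Bufo subtends ((Homo,Corvus),Bufo) (3 taxa).
The MRCA of Homo and Gulo subtends (((Homo,Corvus),Bufo),(Gulo,Pinus)) (5 taxa).
The first is nested inside the second, so Homo shares a more recent common ancestor with Bufo.

Bufo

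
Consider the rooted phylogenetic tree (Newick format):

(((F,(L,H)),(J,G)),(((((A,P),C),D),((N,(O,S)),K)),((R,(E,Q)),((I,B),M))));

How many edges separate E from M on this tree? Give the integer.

5

The MRCA of E and M is the node subtending ((R,(E,Q)),((I,B),M)).
From E up to that node: 3 branches. From M up to the same node: 2 branches. Total: 3 + 2 = 5.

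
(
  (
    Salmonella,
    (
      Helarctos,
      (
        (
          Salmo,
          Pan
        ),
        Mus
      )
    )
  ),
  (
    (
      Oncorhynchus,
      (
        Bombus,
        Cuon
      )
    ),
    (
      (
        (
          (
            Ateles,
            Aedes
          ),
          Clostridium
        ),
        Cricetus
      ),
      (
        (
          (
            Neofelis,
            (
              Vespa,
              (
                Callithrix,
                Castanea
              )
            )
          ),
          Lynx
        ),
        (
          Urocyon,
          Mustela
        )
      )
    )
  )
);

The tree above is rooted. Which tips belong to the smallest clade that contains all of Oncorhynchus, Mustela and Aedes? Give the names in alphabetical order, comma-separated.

Tracing Oncorhynchus: it sits inside (Oncorhynchus,(Bombus,Cuon)).
Tracing Mustela: it sits inside (Urocyon,Mustela).
Tracing Aedes: it sits inside (Ateles,Aedes).
The smallest clade enclosing all 3 is ((Oncorhynchus,(Bombus,Cuon)),((((Ateles,Aedes),Clostridium),Cricetus),(((Neofelis,(Vespa,(Callithrix,Castanea))),Lynx),(Urocyon,Mustela)))); the answer is its 14 terminal taxa in alphabetical order.

Aedes, Ateles, Bombus, Callithrix, Castanea, Clostridium, Cricetus, Cuon, Lynx, Mustela, Neofelis, Oncorhynchus, Urocyon, Vespa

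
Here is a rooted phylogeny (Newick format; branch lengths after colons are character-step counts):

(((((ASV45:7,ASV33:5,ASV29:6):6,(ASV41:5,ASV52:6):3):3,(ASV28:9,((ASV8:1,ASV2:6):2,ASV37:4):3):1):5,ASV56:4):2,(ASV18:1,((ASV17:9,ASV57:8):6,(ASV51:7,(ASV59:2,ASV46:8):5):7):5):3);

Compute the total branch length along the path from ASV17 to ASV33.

The path runs ASV17 → … → MRCA → … → ASV33; the MRCA is the root of the tree.
Branch lengths along that path: 9 + 6 + 5 + 3 + 2 + 5 + 3 + 6 + 5 = 44.

44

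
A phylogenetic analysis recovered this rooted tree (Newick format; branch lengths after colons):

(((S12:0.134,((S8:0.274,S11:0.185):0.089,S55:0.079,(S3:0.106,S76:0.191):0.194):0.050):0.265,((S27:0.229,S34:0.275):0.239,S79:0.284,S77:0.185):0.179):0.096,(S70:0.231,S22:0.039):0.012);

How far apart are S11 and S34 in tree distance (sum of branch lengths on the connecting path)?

The path runs S11 → … → MRCA → … → S34; the MRCA is the node subtending ((S12,((S8,S11),S55,(S3,S76))),((S27,S34),S79,S77)).
Branch lengths along that path: 0.185 + 0.089 + 0.050 + 0.265 + 0.179 + 0.239 + 0.275 = 1.282.

1.282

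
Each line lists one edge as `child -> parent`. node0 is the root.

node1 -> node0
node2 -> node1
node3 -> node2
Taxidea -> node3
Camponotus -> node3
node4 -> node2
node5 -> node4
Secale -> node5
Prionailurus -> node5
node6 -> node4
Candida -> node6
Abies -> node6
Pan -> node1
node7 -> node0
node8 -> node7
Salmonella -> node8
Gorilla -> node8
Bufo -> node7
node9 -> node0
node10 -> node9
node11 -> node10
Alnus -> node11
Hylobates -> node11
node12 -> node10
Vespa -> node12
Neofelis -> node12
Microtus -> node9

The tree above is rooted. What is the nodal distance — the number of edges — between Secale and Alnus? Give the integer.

9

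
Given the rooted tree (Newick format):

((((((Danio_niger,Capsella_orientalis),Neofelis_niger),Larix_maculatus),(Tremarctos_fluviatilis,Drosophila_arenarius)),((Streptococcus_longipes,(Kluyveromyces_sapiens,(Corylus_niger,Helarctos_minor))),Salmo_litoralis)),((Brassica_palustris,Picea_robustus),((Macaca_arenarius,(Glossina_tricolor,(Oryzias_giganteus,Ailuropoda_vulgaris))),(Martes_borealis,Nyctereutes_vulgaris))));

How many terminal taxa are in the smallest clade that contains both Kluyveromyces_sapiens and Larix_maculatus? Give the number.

11

The MRCA of Kluyveromyces_sapiens and Larix_maculatus is the node subtending (((((Danio_niger,Capsella_orientalis),Neofelis_niger),Larix_maculatus),(Tremarctos_fluviatilis,Drosophila_arenarius)),((Streptococcus_longipes,(Kluyveromyces_sapiens,(Corylus_niger,Helarctos_minor))),Salmo_litoralis)).
That clade contains 11 terminal taxa: Capsella_orientalis, Corylus_niger, Danio_niger, Drosophila_arenarius, Helarctos_minor, Kluyveromyces_sapiens, Larix_maculatus, Neofelis_niger, Salmo_litoralis, Streptococcus_longipes, Tremarctos_fluviatilis.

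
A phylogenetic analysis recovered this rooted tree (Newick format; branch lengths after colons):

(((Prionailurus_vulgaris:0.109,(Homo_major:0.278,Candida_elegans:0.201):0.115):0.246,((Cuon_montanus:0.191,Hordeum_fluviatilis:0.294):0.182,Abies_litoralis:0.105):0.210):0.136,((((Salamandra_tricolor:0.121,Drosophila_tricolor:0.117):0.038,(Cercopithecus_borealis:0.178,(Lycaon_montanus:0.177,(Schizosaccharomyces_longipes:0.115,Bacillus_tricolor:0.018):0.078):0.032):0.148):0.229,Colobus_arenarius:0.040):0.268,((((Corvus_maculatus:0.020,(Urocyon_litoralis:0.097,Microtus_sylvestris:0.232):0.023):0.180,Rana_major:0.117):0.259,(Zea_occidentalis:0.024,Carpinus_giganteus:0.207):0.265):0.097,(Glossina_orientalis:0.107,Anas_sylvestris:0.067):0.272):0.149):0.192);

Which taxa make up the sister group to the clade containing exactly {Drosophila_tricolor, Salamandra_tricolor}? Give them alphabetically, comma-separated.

The clade containing exactly {Drosophila_tricolor, Salamandra_tricolor} attaches to the tree at the node subtending ((Salamandra_tricolor,Drosophila_tricolor),(Cercopithecus_borealis,(Lycaon_montanus,(Schizosaccharomyces_longipes,Bacillus_tricolor)))).
The other lineage descending from that same node — the sister group — is (Cercopithecus_borealis,(Lycaon_montanus,(Schizosaccharomyces_longipes,Bacillus_tricolor))); its 4 tips in alphabetical order are the answer.

Bacillus_tricolor, Cercopithecus_borealis, Lycaon_montanus, Schizosaccharomyces_longipes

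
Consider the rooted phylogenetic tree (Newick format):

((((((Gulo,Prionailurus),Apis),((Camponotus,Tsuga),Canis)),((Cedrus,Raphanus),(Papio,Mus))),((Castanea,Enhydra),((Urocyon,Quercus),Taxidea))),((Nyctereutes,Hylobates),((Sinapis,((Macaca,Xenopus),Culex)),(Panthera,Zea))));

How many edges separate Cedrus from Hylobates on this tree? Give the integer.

The MRCA of Cedrus and Hylobates is the root of the tree.
From Cedrus up to that node: 5 branches. From Hylobates up to the same node: 3 branches. Total: 5 + 3 = 8.

8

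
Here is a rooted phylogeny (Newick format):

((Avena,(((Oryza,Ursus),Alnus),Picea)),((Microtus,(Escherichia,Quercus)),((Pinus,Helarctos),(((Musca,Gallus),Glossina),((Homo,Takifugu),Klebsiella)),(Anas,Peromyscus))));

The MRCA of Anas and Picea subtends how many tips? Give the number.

The MRCA of Anas and Picea is the root, so the clade is the entire tree.
That clade contains 18 terminal taxa: Alnus, Anas, Avena, Escherichia, Gallus, Glossina, Helarctos, Homo, Klebsiella, Microtus, Musca, Oryza, Peromyscus, Picea, Pinus, Quercus, Takifugu, Ursus.

18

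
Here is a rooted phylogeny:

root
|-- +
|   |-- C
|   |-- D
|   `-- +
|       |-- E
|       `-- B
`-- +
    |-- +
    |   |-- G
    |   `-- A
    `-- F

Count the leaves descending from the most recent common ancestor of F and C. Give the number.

The MRCA of F and C is the root, so the clade is the entire tree.
That clade contains 7 terminal taxa: A, B, C, D, E, F, G.

7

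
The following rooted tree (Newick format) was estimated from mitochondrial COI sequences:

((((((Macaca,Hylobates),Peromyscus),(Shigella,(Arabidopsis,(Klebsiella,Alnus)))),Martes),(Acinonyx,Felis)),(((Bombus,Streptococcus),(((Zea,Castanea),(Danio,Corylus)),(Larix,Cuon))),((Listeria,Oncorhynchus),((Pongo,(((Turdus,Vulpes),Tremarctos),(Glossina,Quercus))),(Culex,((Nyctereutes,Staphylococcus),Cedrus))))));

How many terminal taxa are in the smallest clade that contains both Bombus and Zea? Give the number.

The MRCA of Bombus and Zea is the node subtending ((Bombus,Streptococcus),(((Zea,Castanea),(Danio,Corylus)),(Larix,Cuon))).
That clade contains 8 terminal taxa: Bombus, Castanea, Corylus, Cuon, Danio, Larix, Streptococcus, Zea.

8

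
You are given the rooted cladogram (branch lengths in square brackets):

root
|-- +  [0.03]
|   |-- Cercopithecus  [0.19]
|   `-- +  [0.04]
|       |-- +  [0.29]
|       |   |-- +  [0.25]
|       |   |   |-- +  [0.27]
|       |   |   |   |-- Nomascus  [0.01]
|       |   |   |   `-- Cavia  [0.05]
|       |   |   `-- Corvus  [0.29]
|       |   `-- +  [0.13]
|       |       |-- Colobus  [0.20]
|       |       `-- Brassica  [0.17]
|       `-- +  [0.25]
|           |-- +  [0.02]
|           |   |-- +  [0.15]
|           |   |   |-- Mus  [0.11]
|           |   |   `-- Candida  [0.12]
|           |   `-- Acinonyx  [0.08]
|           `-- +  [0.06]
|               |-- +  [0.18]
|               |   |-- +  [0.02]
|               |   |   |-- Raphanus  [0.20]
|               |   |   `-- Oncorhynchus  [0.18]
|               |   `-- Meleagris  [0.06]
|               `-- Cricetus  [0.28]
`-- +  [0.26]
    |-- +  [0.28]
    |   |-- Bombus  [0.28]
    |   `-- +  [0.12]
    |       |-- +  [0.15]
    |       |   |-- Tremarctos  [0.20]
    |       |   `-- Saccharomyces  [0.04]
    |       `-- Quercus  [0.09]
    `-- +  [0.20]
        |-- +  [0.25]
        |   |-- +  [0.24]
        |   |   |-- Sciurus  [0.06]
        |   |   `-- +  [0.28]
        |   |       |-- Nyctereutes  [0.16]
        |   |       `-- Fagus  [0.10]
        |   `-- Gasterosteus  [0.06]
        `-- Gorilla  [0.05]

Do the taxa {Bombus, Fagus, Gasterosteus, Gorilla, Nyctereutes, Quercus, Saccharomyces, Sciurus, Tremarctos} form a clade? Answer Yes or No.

The most recent common ancestor of these taxa subtends ((Bombus,((Tremarctos,Saccharomyces),Quercus)),(((Sciurus,(Nyctereutes,Fagus)),Gasterosteus),Gorilla)).
That clade has exactly 9 tips — every listed taxon and nothing else — so the group is monophyletic.

Yes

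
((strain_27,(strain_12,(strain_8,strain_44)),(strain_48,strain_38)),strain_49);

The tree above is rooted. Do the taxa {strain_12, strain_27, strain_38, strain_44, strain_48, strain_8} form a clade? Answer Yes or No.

The most recent common ancestor of these taxa subtends (strain_27,(strain_12,(strain_8,strain_44)),(strain_48,strain_38)).
That clade has exactly 6 tips — every listed taxon and nothing else — so the group is monophyletic.

Yes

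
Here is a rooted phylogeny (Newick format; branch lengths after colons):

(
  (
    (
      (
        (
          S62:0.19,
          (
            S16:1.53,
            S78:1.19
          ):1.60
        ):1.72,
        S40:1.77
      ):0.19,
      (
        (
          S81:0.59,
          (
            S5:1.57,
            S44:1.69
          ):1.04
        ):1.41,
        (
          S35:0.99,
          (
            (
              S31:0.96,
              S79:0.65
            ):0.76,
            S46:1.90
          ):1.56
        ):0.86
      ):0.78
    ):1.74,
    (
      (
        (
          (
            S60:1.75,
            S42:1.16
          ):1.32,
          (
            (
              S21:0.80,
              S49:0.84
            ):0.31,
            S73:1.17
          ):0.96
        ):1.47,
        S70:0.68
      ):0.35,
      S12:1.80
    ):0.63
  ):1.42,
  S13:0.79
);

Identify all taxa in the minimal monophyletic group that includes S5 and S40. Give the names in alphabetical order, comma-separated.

S16, S31, S35, S40, S44, S46, S5, S62, S78, S79, S81

Tracing S5: it sits inside (S5,S44).
Tracing S40: it sits inside ((S62,(S16,S78)),S40).
The smallest clade enclosing both is (((S62,(S16,S78)),S40),((S81,(S5,S44)),(S35,((S31,S79),S46)))); the answer is its 11 terminal taxa in alphabetical order.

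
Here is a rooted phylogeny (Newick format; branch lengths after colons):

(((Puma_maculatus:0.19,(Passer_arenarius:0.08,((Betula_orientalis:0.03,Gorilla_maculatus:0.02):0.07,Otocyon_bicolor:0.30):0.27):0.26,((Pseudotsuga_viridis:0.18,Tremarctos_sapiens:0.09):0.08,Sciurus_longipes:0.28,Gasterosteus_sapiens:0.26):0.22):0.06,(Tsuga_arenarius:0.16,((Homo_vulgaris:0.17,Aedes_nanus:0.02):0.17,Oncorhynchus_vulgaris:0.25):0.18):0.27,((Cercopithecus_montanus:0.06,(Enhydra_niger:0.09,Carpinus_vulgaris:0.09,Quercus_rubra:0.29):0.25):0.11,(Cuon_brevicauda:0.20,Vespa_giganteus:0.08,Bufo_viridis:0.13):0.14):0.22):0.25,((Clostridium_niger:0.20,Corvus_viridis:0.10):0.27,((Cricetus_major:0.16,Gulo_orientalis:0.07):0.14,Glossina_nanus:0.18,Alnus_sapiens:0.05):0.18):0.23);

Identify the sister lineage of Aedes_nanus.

Aedes_nanus attaches to the tree at the node subtending (Homo_vulgaris,Aedes_nanus).
The other lineage descending from that same node — the sister group — is the single tip Homo_vulgaris.

Homo_vulgaris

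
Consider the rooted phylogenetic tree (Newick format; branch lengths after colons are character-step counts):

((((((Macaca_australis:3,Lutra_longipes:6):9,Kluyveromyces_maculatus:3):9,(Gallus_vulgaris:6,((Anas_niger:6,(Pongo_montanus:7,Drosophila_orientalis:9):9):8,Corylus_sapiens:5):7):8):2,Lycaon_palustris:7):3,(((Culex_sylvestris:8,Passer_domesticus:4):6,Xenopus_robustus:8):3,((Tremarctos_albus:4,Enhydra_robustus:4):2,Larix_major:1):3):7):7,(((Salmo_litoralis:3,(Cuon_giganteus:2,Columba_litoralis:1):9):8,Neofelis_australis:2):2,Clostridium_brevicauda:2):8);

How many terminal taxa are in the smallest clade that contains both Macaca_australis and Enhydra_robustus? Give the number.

15

The MRCA of Macaca_australis and Enhydra_robustus is the node subtending (((((Macaca_australis,Lutra_longipes),Kluyveromyces_maculatus),(Gallus_vulgaris,((Anas_niger,(Pongo_montanus,Drosophila_orientalis)),Corylus_sapiens))),Lycaon_palustris),(((Culex_sylvestris,Passer_domesticus),Xenopus_robustus),((Tremarctos_albus,Enhydra_robustus),Larix_major))).
That clade contains 15 terminal taxa: Anas_niger, Corylus_sapiens, Culex_sylvestris, Drosophila_orientalis, Enhydra_robustus, Gallus_vulgaris, Kluyveromyces_maculatus, Larix_major, Lutra_longipes, Lycaon_palustris, Macaca_australis, Passer_domesticus, Pongo_montanus, Tremarctos_albus, Xenopus_robustus.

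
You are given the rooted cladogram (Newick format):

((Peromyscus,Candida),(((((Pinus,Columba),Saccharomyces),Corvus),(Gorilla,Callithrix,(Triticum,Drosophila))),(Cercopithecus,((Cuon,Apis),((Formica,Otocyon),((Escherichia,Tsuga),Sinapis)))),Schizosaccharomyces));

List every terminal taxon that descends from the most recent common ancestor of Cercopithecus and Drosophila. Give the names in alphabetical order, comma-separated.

Apis, Callithrix, Cercopithecus, Columba, Corvus, Cuon, Drosophila, Escherichia, Formica, Gorilla, Otocyon, Pinus, Saccharomyces, Schizosaccharomyces, Sinapis, Triticum, Tsuga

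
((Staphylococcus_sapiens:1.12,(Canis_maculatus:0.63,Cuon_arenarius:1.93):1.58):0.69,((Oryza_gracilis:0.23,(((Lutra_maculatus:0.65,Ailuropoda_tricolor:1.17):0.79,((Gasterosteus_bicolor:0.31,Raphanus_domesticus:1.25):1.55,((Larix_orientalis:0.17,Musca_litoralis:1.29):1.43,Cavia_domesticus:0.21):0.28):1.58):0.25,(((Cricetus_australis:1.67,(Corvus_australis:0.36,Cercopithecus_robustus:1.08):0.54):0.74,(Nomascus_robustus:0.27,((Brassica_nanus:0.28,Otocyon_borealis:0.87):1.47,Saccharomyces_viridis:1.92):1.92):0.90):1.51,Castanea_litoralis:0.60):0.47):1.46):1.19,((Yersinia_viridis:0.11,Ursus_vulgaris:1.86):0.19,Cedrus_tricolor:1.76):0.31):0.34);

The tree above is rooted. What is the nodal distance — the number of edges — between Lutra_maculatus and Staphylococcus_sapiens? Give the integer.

The MRCA of Lutra_maculatus and Staphylococcus_sapiens is the root of the tree.
From Lutra_maculatus up to that node: 6 branches. From Staphylococcus_sapiens up to the same node: 2 branches. Total: 6 + 2 = 8.

8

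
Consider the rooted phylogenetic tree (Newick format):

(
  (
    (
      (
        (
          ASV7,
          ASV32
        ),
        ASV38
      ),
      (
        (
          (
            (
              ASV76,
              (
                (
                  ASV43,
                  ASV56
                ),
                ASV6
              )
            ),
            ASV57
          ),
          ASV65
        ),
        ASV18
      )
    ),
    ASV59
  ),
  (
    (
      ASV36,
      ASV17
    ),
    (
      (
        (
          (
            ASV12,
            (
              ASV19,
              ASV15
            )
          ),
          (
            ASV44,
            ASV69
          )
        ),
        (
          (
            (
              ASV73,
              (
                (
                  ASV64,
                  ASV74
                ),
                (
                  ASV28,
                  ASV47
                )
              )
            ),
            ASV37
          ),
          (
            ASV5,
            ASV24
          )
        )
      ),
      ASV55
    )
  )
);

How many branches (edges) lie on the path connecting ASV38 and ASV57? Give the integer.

6

The MRCA of ASV38 and ASV57 is the node subtending (((ASV7,ASV32),ASV38),((((ASV76,((ASV43,ASV56),ASV6)),ASV57),ASV65),ASV18)).
From ASV38 up to that node: 2 branches. From ASV57 up to the same node: 4 branches. Total: 2 + 4 = 6.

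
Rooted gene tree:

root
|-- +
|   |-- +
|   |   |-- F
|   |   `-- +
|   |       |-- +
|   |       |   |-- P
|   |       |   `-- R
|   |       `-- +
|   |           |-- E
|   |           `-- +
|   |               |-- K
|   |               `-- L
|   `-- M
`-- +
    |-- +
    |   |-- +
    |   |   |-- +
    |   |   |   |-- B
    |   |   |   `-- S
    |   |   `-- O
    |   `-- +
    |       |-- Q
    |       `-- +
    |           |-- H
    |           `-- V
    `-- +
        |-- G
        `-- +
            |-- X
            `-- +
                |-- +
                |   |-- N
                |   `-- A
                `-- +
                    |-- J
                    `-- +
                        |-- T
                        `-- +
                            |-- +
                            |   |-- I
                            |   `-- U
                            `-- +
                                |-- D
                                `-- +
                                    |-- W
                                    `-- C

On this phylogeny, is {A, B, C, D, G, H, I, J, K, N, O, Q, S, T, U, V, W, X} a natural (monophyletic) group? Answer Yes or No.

The MRCA of the listed taxa is the root, so the smallest clade containing them is the whole tree.
That clade also contains E, F, L, M, P, R, which are not in the proposed group, so the group is not monophyletic.

No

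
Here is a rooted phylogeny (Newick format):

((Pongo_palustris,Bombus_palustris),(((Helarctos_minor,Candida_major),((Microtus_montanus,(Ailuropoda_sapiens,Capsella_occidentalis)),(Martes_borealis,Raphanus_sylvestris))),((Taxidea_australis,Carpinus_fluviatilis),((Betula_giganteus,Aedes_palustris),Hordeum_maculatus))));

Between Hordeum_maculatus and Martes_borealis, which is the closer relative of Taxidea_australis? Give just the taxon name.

The MRCA of Taxidea_australis and Hordeum_maculatus subtends ((Taxidea_australis,Carpinus_fluviatilis),((Betula_giganteus,Aedes_palustris),Hordeum_maculatus)) (5 taxa).
The MRCA of Taxidea_australis and Martes_borealis subtends (((Helarctos_minor,Candida_major),((Microtus_montanus,(Ailuropoda_sapiens,Capsella_occidentalis)),(Martes_borealis,Raphanus_sylvestris))),((Taxidea_australis,Carpinus_fluviatilis),((Betula_giganteus,Aedes_palustris),Hordeum_maculatus))) (12 taxa).
The first is nested inside the second, so Taxidea_australis shares a more recent common ancestor with Hordeum_maculatus.

Hordeum_maculatus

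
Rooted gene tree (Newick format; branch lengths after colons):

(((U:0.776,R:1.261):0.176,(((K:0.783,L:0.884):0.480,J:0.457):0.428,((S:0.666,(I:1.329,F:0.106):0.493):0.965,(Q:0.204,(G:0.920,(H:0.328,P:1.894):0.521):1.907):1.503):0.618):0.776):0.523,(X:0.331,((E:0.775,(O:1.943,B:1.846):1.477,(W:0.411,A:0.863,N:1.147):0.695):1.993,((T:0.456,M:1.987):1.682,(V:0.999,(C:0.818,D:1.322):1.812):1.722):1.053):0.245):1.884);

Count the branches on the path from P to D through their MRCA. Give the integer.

13

The MRCA of P and D is the root of the tree.
From P up to that node: 7 branches. From D up to the same node: 6 branches. Total: 7 + 6 = 13.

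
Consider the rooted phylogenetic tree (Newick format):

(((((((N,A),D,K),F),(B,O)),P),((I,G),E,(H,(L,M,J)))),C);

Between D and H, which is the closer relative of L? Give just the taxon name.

H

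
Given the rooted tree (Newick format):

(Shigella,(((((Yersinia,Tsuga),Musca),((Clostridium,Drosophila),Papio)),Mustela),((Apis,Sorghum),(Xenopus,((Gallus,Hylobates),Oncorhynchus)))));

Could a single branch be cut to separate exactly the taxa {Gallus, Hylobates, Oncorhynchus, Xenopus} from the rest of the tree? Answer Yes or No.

The most recent common ancestor of these taxa subtends (Xenopus,((Gallus,Hylobates),Oncorhynchus)).
That clade has exactly 4 tips — every listed taxon and nothing else — so the group is monophyletic.

Yes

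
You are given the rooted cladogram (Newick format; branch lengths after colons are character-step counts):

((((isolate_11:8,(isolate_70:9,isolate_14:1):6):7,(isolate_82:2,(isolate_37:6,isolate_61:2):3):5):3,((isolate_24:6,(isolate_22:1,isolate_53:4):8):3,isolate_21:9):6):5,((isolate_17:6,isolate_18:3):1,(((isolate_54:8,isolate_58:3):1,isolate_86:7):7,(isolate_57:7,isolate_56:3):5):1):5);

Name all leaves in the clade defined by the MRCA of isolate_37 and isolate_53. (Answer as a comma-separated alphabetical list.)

Tracing isolate_37: it sits inside (isolate_37,isolate_61).
Tracing isolate_53: it sits inside (isolate_22,isolate_53).
The smallest clade enclosing both is (((isolate_11,(isolate_70,isolate_14)),(isolate_82,(isolate_37,isolate_61))),((isolate_24,(isolate_22,isolate_53)),isolate_21)); the answer is its 10 terminal taxa in alphabetical order.

isolate_11, isolate_14, isolate_21, isolate_22, isolate_24, isolate_37, isolate_53, isolate_61, isolate_70, isolate_82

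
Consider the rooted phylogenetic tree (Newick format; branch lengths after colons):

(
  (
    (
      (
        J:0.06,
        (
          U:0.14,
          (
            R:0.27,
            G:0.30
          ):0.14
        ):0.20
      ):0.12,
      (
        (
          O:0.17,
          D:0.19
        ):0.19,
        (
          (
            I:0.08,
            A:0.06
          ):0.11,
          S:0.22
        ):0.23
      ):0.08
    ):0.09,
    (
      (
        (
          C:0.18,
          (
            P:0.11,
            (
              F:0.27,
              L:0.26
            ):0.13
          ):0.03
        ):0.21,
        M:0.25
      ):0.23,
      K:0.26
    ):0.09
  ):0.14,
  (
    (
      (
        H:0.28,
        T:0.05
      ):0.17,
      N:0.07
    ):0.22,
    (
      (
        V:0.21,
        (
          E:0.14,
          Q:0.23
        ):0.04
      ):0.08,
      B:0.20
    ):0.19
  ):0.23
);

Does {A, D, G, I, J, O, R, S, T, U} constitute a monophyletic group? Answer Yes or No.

The MRCA of the listed taxa is the root, so the smallest clade containing them is the whole tree.
That clade also contains B, C, E, F, H, K, L, M, N, P, Q, V, which are not in the proposed group, so the group is not monophyletic.

No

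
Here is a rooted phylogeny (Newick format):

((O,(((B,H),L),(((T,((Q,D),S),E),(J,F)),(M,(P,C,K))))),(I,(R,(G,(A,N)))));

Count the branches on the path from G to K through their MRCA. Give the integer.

The MRCA of G and K is the root of the tree.
From G up to that node: 4 branches. From K up to the same node: 6 branches. Total: 4 + 6 = 10.

10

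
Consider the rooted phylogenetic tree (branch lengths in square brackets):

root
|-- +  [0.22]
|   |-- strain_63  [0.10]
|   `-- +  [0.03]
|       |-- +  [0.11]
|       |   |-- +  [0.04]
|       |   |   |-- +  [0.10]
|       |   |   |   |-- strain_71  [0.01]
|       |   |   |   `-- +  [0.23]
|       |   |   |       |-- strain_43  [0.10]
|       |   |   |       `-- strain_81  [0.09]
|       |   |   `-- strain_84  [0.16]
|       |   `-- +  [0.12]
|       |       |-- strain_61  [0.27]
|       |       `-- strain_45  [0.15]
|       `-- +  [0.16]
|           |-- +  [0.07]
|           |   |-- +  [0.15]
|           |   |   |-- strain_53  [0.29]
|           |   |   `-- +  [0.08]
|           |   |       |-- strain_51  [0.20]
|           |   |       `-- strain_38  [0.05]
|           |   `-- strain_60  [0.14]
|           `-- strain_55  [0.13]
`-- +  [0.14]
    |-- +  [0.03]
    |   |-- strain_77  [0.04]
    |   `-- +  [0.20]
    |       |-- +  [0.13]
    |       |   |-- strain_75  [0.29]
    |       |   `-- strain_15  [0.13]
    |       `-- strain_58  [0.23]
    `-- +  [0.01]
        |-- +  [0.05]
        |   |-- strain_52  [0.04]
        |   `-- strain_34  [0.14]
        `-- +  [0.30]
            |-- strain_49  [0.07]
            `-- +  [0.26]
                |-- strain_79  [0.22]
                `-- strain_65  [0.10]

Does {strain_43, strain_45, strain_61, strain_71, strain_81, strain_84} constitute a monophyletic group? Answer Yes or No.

Yes

The most recent common ancestor of these taxa subtends (((strain_71,(strain_43,strain_81)),strain_84),(strain_61,strain_45)).
That clade has exactly 6 tips — every listed taxon and nothing else — so the group is monophyletic.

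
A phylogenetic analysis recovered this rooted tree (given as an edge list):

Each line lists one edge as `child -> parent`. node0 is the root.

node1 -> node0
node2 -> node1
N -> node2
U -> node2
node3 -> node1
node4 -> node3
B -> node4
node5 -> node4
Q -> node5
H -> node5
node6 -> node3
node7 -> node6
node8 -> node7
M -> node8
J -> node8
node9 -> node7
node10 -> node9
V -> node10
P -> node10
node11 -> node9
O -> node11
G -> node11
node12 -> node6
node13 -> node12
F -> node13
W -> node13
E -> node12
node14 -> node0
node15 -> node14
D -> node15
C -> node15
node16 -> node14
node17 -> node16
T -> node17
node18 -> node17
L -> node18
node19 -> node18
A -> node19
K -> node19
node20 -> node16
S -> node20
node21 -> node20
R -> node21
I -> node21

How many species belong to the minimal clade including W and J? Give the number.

The MRCA of W and J is the node subtending (((M,J),((V,P),(O,G))),((F,W),E)).
That clade contains 9 terminal taxa: E, F, G, J, M, O, P, V, W.

9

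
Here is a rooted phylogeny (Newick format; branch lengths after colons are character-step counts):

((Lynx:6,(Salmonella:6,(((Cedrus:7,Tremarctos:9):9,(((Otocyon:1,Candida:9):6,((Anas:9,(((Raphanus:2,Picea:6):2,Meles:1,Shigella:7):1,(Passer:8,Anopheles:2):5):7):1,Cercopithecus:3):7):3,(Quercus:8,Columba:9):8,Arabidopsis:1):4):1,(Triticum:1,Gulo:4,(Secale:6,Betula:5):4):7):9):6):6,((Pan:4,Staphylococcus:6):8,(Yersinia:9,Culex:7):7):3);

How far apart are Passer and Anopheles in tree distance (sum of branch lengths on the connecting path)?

10

The path runs Passer → … → MRCA → … → Anopheles; the MRCA is the node subtending (Passer,Anopheles).
Branch lengths along that path: 8 + 2 = 10.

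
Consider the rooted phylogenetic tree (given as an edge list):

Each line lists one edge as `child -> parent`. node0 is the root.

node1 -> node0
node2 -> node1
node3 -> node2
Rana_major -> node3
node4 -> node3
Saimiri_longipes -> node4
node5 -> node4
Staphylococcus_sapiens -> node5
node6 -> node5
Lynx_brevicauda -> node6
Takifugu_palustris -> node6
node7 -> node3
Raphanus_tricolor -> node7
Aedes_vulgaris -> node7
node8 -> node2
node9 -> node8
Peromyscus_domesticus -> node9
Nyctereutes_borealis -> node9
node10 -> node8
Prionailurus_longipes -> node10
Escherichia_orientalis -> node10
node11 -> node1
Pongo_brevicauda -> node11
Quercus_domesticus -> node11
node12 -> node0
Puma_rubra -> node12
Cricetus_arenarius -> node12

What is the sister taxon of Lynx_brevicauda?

Takifugu_palustris

Lynx_brevicauda attaches to the tree at the node subtending (Lynx_brevicauda,Takifugu_palustris).
The other lineage descending from that same node — the sister group — is the single tip Takifugu_palustris.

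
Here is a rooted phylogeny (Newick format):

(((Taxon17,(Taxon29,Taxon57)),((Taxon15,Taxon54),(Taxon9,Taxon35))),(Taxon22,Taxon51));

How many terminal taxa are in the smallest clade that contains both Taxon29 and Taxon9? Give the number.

The MRCA of Taxon29 and Taxon9 is the node subtending ((Taxon17,(Taxon29,Taxon57)),((Taxon15,Taxon54),(Taxon9,Taxon35))).
That clade contains 7 terminal taxa: Taxon15, Taxon17, Taxon29, Taxon35, Taxon54, Taxon57, Taxon9.

7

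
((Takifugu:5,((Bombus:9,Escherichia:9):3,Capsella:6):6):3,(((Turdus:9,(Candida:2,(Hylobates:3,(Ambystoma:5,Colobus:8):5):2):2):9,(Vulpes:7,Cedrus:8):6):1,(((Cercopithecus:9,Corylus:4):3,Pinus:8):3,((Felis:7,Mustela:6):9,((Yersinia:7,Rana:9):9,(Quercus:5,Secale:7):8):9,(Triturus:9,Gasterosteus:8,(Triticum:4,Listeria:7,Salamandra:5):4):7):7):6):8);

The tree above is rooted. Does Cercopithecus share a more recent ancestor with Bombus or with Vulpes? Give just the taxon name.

Vulpes

The MRCA of Cercopithecus and Vulpes subtends (((Turdus,(Candida,(Hylobates,(Ambystoma,Colobus)))),(Vulpes,Cedrus)),(((Cercopithecus,Corylus),Pinus),((Felis,Mustela),((Yersinia,Rana),(Quercus,Secale)),(Triturus,Gasterosteus,(Triticum,Listeria,Salamandra))))) (21 taxa).
The MRCA of Cercopithecus and Bombus is the root, subtending the entire tree (25 taxa).
The first is nested inside the second, so Cercopithecus shares a more recent common ancestor with Vulpes.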